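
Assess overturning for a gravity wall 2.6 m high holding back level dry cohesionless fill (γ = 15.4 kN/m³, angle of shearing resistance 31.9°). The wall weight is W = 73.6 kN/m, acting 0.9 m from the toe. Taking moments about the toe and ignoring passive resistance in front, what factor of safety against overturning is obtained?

4.76

K_a = tan²(45° − 31.9°/2) = 0.3085.
P_a = ½K_aγH² = 0.5×0.3085×15.4×2.6² = 16.06 kN/m, acting at H/3 = 0.8667 m above the base.
Overturning moment M_o = P_a × H/3 = 16.06 × 0.8667 = 13.92.
Resisting moment M_r = W × 0.9 = 73.6 × 0.9 = 66.24.
FS_overturning = M_r/M_o = 66.24/13.92 = 4.759.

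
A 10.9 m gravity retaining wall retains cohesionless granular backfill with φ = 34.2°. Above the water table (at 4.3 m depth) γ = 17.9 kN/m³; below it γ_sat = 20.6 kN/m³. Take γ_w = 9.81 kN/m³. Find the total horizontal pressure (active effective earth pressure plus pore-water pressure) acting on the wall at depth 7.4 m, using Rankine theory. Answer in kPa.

K_a = (1 − sin φ)/(1 + sin φ) = 0.2803.
γ' = 20.6 − 9.81 = 10.79 kN/m³.
Effective vertical stress at 7.4 m: σ'_v = 17.9×4.3 + 10.79×3.10 = 110.4 kPa.
σ'_h = K_a σ'_v = 0.2803 × 110.4 = 30.96 kPa; u = γ_w × 3.10 = 30.41 kPa.
Total σ_h = 30.96 + 30.41 = 61.37 kPa.

61.4 kPa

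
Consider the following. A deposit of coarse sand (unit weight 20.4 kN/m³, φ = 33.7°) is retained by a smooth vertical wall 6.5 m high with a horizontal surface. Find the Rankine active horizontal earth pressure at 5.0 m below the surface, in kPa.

K_a = (1 − sin φ)/(1 + sin φ) = 0.2863.
σ_h = K_a γ z = 0.2863 × 20.4 × 5.0 = 29.20 kPa.

29.2 kPa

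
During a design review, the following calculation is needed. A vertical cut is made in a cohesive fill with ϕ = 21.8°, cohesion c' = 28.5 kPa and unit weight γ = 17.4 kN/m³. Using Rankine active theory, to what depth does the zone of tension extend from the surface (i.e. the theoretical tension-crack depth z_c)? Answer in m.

K_a = tan²(45° − 21.8°/2) = 0.4584; √K_a = 0.6771.
The active pressure is zero where K_a γ z = 2c√K_a, so z_c = 2c/(γ√K_a) = 2×28.5/(17.4×0.6771) = 4.838 m.

4.84 m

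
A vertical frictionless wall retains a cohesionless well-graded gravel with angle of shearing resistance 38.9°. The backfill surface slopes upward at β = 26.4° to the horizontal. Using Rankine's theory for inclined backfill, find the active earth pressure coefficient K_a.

K_a = cos β · (cos β − √(cos²β − cos²φ)) / (cos β + √(cos²β − cos²φ)).
cos β = 0.8957, cos φ = 0.7782, √(cos²β − cos²φ) = 0.4434.
K_a = 0.8957 × (0.8957 − 0.4434)/(0.8957 + 0.4434) = 0.3025.

0.303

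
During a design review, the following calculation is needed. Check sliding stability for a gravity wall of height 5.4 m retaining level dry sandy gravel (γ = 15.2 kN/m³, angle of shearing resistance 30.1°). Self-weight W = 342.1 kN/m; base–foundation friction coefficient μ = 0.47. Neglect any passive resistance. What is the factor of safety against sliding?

K_a = tan²(45° − 30.1°/2) = 0.3320.
P_a = ½K_aγH² = 0.5×0.3320×15.2×5.4² = 73.57 kN/m, acting at H/3 = 1.800 m above the base.
FS_sliding = μW / P_a = 0.47×342.1 / 73.57 = 2.185.

2.19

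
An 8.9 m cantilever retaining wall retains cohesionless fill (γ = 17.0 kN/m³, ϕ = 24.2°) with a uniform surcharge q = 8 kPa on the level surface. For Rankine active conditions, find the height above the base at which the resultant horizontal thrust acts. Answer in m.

K_a = 0.4185.
Triangular part P₁ = ½K_aγH² = 281.8 at H/3 = 2.967 m; rectangular part P₂ = K_a q H = 29.80 at H/2 = 4.450 m.
ȳ = (P₁·2.967 + P₂·4.450)/(P₁+P₂) = 3.109 m.

3.11 m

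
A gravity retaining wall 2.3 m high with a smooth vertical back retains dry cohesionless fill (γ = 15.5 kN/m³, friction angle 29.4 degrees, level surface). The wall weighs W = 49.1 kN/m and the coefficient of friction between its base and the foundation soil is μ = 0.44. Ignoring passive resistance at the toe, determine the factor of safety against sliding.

1.54

K_a = tan²(45° − 29.4°/2) = 0.3415.
P_a = ½K_aγH² = 0.5×0.3415×15.5×2.3² = 14.00 kN/m, acting at H/3 = 0.7667 m above the base.
FS_sliding = μW / P_a = 0.44×49.1 / 14.00 = 1.543.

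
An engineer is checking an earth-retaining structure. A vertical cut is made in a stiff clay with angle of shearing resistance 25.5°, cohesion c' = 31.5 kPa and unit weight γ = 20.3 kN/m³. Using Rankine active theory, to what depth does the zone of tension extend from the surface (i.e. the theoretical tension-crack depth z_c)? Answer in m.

4.92 m

K_a = tan²(45° − 25.5°/2) = 0.3981; √K_a = 0.6310.
The active pressure is zero where K_a γ z = 2c√K_a, so z_c = 2c/(γ√K_a) = 2×31.5/(20.3×0.6310) = 4.919 m.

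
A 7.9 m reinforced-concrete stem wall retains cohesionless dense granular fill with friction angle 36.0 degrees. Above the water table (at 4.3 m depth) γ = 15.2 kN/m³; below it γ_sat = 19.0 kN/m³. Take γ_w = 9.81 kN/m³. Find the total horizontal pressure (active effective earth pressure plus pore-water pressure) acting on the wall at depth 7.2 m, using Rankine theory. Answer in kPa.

K_a = (1 − sin φ)/(1 + sin φ) = 0.2596.
γ' = 19.0 − 9.81 = 9.190 kN/m³.
Effective vertical stress at 7.2 m: σ'_v = 15.2×4.3 + 9.190×2.90 = 92.01 kPa.
σ'_h = K_a σ'_v = 0.2596 × 92.01 = 23.89 kPa; u = γ_w × 2.90 = 28.45 kPa.
Total σ_h = 23.89 + 28.45 = 52.34 kPa.

52.3 kPa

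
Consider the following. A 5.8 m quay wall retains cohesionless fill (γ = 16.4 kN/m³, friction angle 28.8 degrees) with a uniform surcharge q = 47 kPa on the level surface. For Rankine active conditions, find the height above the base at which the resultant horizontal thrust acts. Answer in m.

2.41 m

K_a = 0.3498.
Triangular part P₁ = ½K_aγH² = 96.48 at H/3 = 1.933 m; rectangular part P₂ = K_a q H = 95.34 at H/2 = 2.900 m.
ȳ = (P₁·1.933 + P₂·2.900)/(P₁+P₂) = 2.414 m.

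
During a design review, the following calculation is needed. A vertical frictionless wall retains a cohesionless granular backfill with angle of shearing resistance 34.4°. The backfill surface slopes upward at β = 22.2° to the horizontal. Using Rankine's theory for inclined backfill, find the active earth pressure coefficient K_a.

0.348

K_a = cos β · (cos β − √(cos²β − cos²φ)) / (cos β + √(cos²β − cos²φ)).
cos β = 0.9259, cos φ = 0.8251, √(cos²β − cos²φ) = 0.4200.
K_a = 0.9259 × (0.9259 − 0.4200)/(0.9259 + 0.4200) = 0.3480.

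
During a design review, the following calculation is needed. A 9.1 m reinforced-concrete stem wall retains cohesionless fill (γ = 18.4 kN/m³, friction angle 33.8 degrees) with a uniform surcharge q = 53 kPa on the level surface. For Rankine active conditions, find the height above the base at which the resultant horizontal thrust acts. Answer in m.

K_a = 0.2851.
Triangular part P₁ = ½K_aγH² = 217.2 at H/3 = 3.033 m; rectangular part P₂ = K_a q H = 137.5 at H/2 = 4.550 m.
ȳ = (P₁·3.033 + P₂·4.550)/(P₁+P₂) = 3.621 m.

3.62 m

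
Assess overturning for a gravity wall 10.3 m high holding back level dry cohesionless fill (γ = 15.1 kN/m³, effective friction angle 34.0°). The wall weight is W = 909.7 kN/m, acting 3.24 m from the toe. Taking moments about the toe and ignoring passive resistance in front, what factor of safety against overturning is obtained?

3.79

K_a = tan²(45° − 34.0°/2) = 0.2827.
P_a = ½K_aγH² = 0.5×0.2827×15.1×10.3² = 226.4 kN/m, acting at H/3 = 3.433 m above the base.
Overturning moment M_o = P_a × H/3 = 226.4 × 3.433 = 777.5.
Resisting moment M_r = W × 3.24 = 909.7 × 3.24 = 2947.
FS_overturning = M_r/M_o = 2947/777.5 = 3.791.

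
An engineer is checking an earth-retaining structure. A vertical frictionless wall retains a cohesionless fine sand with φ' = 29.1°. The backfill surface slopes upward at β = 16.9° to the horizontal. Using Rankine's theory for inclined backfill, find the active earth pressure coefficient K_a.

K_a = cos β · (cos β − √(cos²β − cos²φ)) / (cos β + √(cos²β − cos²φ)).
cos β = 0.9568, cos φ = 0.8738, √(cos²β − cos²φ) = 0.3899.
K_a = 0.9568 × (0.9568 − 0.3899)/(0.9568 + 0.3899) = 0.4028.

0.403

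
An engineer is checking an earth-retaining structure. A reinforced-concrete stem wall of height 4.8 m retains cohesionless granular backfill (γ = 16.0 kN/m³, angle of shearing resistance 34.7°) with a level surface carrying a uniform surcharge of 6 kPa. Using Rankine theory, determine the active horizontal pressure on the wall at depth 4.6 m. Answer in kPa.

K_a = (1 − sin φ)/(1 + sin φ) = 0.2745.
σ_v = γz + q = 16.0 × 4.6 + 6 = 79.60 kPa.
σ_h = K_a σ_v = 0.2745 × 79.60 = 21.85 kPa.

21.8 kPa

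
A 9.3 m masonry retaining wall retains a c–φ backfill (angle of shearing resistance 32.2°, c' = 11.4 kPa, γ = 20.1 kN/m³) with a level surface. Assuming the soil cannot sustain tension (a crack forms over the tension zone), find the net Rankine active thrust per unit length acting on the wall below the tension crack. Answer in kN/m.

161 kN/m

K_a = 0.3047; √K_a = 0.5520.
Tension-crack depth z_c = 2c/(γ√K_a) = 2×11.4/(20.1×0.5520) = 2.055 m.
σ_a at base = K_a γ H − 2c√K_a = 0.3047×20.1×9.3 − 2×11.4×0.5520 = 44.38 kPa.
P_a = ½ × 44.38 × (H − z_c) = 0.5×44.38×7.245 = 160.8 kN/m.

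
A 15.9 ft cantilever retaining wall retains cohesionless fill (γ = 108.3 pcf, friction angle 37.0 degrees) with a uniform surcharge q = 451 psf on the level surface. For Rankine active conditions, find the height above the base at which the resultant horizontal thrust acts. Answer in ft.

K_a = 0.2486.
Triangular part P₁ = ½K_aγH² = 3403 at H/3 = 5.300 ft; rectangular part P₂ = K_a q H = 1783 at H/2 = 7.950 ft.
ȳ = (P₁·5.300 + P₂·7.950)/(P₁+P₂) = 6.211 ft.

6.21 ft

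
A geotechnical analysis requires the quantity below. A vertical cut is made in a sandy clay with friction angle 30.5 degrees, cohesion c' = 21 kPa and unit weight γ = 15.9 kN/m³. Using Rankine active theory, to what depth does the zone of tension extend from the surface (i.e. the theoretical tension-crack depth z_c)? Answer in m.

K_a = tan²(45° − 30.5°/2) = 0.3267; √K_a = 0.5715.
The active pressure is zero where K_a γ z = 2c√K_a, so z_c = 2c/(γ√K_a) = 2×21/(15.9×0.5715) = 4.622 m.

4.62 m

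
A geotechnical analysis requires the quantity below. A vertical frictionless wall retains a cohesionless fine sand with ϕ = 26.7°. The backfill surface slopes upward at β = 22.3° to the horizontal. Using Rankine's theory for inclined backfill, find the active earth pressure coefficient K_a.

0.543

K_a = cos β · (cos β − √(cos²β − cos²φ)) / (cos β + √(cos²β − cos²φ)).
cos β = 0.9252, cos φ = 0.8934, √(cos²β − cos²φ) = 0.2406.
K_a = 0.9252 × (0.9252 − 0.2406)/(0.9252 + 0.2406) = 0.5433.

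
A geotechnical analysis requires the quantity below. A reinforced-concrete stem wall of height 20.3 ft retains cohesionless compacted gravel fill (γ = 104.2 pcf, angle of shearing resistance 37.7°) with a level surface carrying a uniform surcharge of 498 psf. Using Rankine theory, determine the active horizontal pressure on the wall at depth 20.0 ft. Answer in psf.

622 psf

K_a = (1 − sin φ)/(1 + sin φ) = 0.2411.
σ_v = γz + q = 104.2 × 20.0 + 498 = 2582 psf.
σ_h = K_a σ_v = 0.2411 × 2582 = 622.4 psf.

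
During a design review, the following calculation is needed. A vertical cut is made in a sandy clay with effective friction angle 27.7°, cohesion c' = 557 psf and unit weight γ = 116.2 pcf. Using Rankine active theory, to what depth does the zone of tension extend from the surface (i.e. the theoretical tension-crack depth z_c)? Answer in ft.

15.9 ft

K_a = tan²(45° − 27.7°/2) = 0.3653; √K_a = 0.6044.
The active pressure is zero where K_a γ z = 2c√K_a, so z_c = 2c/(γ√K_a) = 2×557/(116.2×0.6044) = 15.86 ft.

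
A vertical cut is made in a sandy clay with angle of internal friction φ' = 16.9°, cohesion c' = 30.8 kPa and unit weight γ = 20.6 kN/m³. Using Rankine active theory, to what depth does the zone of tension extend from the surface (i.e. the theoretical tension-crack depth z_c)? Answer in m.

K_a = tan²(45° − 16.9°/2) = 0.5495; √K_a = 0.7413.
The active pressure is zero where K_a γ z = 2c√K_a, so z_c = 2c/(γ√K_a) = 2×30.8/(20.6×0.7413) = 4.034 m.

4.03 m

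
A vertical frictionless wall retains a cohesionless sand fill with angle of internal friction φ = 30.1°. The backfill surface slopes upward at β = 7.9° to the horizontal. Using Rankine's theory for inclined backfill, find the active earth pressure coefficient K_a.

0.342

K_a = cos β · (cos β − √(cos²β − cos²φ)) / (cos β + √(cos²β − cos²φ)).
cos β = 0.9905, cos φ = 0.8652, √(cos²β − cos²φ) = 0.4823.
K_a = 0.9905 × (0.9905 − 0.4823)/(0.9905 + 0.4823) = 0.3418.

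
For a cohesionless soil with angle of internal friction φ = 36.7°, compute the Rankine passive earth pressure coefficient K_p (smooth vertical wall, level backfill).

K_p = (1 + sin φ)/(1 − sin φ) = tan²(45° + 36.7°/2) = 3.970.

3.97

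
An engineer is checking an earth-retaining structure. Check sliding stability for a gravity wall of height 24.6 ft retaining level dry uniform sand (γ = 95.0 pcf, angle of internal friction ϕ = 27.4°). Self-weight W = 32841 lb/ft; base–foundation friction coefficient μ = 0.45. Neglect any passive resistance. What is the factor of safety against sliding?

1.39

K_a = tan²(45° − 27.4°/2) = 0.3697.
P_a = ½K_aγH² = 0.5×0.3697×95.0×24.6² = 10630 lb/ft, acting at H/3 = 8.200 ft above the base.
FS_sliding = μW / P_a = 0.45×32841 / 10630 = 1.391.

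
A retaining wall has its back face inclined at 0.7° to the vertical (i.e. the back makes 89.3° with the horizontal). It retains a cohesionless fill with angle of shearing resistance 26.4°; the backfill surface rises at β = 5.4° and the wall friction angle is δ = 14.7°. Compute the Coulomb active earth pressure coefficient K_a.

K_a = sin²(α+φ) / [sin²α · sin(α−δ) · (1 + √{sin(φ+δ)sin(φ−β) / (sin(α−δ)sin(α+β))})²].
With α = 89.3°, φ = 26.4°, δ = 14.7°, β = 5.4°: K_a = 0.3768.

0.377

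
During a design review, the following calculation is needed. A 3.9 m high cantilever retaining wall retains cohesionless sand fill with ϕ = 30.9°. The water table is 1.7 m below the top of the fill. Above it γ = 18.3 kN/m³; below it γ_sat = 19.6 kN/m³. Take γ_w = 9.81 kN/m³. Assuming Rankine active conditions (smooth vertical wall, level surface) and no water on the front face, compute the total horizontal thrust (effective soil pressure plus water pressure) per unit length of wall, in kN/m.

K_a = tan²(45° − φ/2) = 0.3214.
γ' = 19.6 − 9.81 = 9.790 kN/m³. Depth below WT = 2.2 m.
σ'_h at WT = K_a γ d_w = 9.999 kPa; at base = 9.999 + K_a γ' × 2.2 = 16.92 kPa.
P₁ (0–1.7 m) = ½×9.999×1.7 = 8.499. P₂ (1.7–3.9 m) = ½(9.999+16.92)×2.2 = 29.61.
P_w = ½ γ_w h₂² = 0.5×9.81×2.2² = 23.74. Total = 8.499+29.61+23.74 = 61.85 kN/m.

61.9 kN/m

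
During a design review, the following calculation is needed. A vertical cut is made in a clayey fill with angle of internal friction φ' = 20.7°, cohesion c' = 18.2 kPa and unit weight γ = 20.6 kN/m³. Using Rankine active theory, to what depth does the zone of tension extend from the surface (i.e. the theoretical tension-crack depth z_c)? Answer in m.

2.56 m

K_a = tan²(45° − 20.7°/2) = 0.4777; √K_a = 0.6911.
The active pressure is zero where K_a γ z = 2c√K_a, so z_c = 2c/(γ√K_a) = 2×18.2/(20.6×0.6911) = 2.557 m.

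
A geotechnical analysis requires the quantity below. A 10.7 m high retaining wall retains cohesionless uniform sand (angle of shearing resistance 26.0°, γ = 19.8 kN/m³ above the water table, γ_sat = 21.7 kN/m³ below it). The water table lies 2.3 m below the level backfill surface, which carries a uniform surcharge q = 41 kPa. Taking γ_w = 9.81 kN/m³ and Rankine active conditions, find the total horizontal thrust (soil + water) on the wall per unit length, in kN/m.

851 kN/m

K_a = tan²(45° − φ/2) = 0.3905.
γ' = 21.7 − 9.81 = 11.89 kN/m³. h₂ = H − d_w = 8.4 m.
σ'_h: at surface K_a·q = 16.01; at WT K_a(q+γd_w) = 33.79; at base K_a(q+γd_w+γ'h₂) = 72.79 kPa.
P₁ = ½(16.01+33.79)×2.3 = 57.27; P₂ = ½(33.79+72.79)×8.4 = 447.6; P_w = ½γ_w h₂² = 346.1.
Total = 57.27+447.6+346.1 = 851.0 kN/m.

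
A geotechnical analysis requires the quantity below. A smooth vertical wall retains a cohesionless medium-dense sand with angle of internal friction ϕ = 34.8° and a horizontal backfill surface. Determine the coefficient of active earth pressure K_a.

K_a = tan²(45° − φ/2) = tan²(27.60°) = 0.2733.

0.273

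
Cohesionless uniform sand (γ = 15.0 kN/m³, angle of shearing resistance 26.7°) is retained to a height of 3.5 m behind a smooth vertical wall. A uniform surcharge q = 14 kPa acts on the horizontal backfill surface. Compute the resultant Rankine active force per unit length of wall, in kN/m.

53.5 kN/m

K_a = tan²(45° − φ/2) = 0.3800.
Soil triangle: ½ K_a γ H² = 0.5×0.3800×15.0×3.5² = 34.91 kN/m.
Surcharge rectangle: K_a q H = 0.3800×14×3.5 = 18.62 kN/m.
Total = 34.91 + 18.62 = 53.53 kN/m.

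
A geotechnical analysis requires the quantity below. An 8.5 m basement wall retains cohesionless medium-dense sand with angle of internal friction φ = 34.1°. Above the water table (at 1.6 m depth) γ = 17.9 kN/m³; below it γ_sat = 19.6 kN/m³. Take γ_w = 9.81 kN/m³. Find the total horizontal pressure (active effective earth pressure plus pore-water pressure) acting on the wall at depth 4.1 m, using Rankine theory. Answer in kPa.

39.5 kPa

K_a = (1 − sin φ)/(1 + sin φ) = 0.2815.
γ' = 19.6 − 9.81 = 9.790 kN/m³.
Effective vertical stress at 4.1 m: σ'_v = 17.9×1.6 + 9.790×2.50 = 53.11 kPa.
σ'_h = K_a σ'_v = 0.2815 × 53.11 = 14.95 kPa; u = γ_w × 2.50 = 24.52 kPa.
Total σ_h = 14.95 + 24.52 = 39.48 kPa.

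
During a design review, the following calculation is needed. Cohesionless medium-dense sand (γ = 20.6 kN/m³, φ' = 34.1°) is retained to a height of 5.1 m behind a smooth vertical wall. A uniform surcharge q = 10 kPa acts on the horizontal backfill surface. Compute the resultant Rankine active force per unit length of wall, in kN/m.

89.8 kN/m

K_a = tan²(45° − φ/2) = 0.2815.
Soil triangle: ½ K_a γ H² = 0.5×0.2815×20.6×5.1² = 75.42 kN/m.
Surcharge rectangle: K_a q H = 0.2815×10×5.1 = 14.36 kN/m.
Total = 75.42 + 14.36 = 89.78 kN/m.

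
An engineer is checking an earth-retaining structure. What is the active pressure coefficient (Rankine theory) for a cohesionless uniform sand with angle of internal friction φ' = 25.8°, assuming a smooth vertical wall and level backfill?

K_a = (1 − sin φ)/(1 + sin φ) = (1 − sin 25.8°)/(1 + sin 25.8°) = 0.3935.

0.394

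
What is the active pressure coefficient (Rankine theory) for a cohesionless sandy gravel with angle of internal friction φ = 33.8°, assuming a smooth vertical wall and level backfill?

K_a = tan²(45° − φ/2) = tan²(28.10°) = 0.2851.

0.285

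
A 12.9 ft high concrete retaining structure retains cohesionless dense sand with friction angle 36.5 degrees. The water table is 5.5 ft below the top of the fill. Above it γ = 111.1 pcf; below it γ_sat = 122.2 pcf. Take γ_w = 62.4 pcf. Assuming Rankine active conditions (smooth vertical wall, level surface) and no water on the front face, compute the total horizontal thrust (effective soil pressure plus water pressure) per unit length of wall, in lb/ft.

K_a = tan²(45° − φ/2) = 0.2541.
γ' = 122.2 − 62.4 = 59.80 pcf. Depth below WT = 7.4 ft.
σ'_h at WT = K_a γ d_w = 155.2 psf; at base = 155.2 + K_a γ' × 7.4 = 267.7 psf.
P₁ (0–5.5 ft) = ½×155.2×5.5 = 426.9. P₂ (5.5–12.9 ft) = ½(155.2+267.7)×7.4 = 1565.
P_w = ½ γ_w h₂² = 0.5×62.4×7.4² = 1709. Total = 426.9+1565+1709 = 3700 lb/ft.

3700 lb/ft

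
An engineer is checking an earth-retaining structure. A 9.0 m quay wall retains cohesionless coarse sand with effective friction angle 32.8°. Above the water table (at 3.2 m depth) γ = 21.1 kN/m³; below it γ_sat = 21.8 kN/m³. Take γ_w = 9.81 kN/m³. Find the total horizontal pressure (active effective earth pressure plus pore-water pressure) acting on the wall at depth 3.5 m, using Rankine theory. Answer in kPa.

24.1 kPa

K_a = (1 − sin φ)/(1 + sin φ) = 0.2973.
γ' = 21.8 − 9.81 = 11.99 kN/m³.
Effective vertical stress at 3.5 m: σ'_v = 21.1×3.2 + 11.99×0.300 = 71.12 kPa.
σ'_h = K_a σ'_v = 0.2973 × 71.12 = 21.14 kPa; u = γ_w × 0.300 = 2.943 kPa.
Total σ_h = 21.14 + 2.943 = 24.08 kPa.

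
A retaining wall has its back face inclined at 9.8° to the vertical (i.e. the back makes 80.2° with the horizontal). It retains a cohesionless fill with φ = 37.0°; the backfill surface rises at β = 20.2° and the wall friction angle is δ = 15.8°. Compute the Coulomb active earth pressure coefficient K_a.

K_a = sin²(α+φ) / [sin²α · sin(α−δ) · (1 + √{sin(φ+δ)sin(φ−β) / (sin(α−δ)sin(α+β))})²].
With α = 80.2°, φ = 37.0°, δ = 15.8°, β = 20.2°: K_a = 0.3965.

0.396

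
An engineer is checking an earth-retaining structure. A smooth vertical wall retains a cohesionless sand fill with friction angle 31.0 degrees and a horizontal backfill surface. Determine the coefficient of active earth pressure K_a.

K_a = (1 − sin φ)/(1 + sin φ) = (1 − sin 31.0°)/(1 + sin 31.0°) = 0.3201.

0.320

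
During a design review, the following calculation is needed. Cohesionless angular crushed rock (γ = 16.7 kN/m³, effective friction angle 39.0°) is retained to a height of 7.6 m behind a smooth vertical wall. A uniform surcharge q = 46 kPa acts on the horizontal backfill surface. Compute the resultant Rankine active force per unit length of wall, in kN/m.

K_a = tan²(45° − φ/2) = 0.2275.
Soil triangle: ½ K_a γ H² = 0.5×0.2275×16.7×7.6² = 109.7 kN/m.
Surcharge rectangle: K_a q H = 0.2275×46×7.6 = 79.54 kN/m.
Total = 109.7 + 79.54 = 189.3 kN/m.

189 kN/m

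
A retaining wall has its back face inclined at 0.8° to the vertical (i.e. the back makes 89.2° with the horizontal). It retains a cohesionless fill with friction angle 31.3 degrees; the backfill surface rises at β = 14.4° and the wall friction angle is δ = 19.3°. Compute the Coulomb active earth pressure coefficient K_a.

K_a = sin²(α+φ) / [sin²α · sin(α−δ) · (1 + √{sin(φ+δ)sin(φ−β) / (sin(α−δ)sin(α+β))})²].
With α = 89.2°, φ = 31.3°, δ = 19.3°, β = 14.4°: K_a = 0.3533.

0.353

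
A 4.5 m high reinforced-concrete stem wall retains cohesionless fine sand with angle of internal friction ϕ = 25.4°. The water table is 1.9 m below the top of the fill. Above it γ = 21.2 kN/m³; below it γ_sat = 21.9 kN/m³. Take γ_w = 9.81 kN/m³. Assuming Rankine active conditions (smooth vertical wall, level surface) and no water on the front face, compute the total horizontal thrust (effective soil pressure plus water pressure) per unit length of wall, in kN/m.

107 kN/m

K_a = tan²(45° − φ/2) = 0.3996.
γ' = 21.9 − 9.81 = 12.09 kN/m³. Depth below WT = 2.6 m.
σ'_h at WT = K_a γ d_w = 16.10 kPa; at base = 16.10 + K_a γ' × 2.6 = 28.66 kPa.
P₁ (0–1.9 m) = ½×16.10×1.9 = 15.29. P₂ (1.9–4.5 m) = ½(16.10+28.66)×2.6 = 58.18.
P_w = ½ γ_w h₂² = 0.5×9.81×2.6² = 33.16. Total = 15.29+58.18+33.16 = 106.6 kN/m.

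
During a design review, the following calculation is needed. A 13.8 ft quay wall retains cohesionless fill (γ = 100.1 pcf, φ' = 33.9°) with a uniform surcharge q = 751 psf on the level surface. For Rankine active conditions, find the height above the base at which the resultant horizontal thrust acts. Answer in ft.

5.80 ft

K_a = 0.2839.
Triangular part P₁ = ½K_aγH² = 2706 at H/3 = 4.600 ft; rectangular part P₂ = K_a q H = 2942 at H/2 = 6.900 ft.
ȳ = (P₁·4.600 + P₂·6.900)/(P₁+P₂) = 5.798 ft.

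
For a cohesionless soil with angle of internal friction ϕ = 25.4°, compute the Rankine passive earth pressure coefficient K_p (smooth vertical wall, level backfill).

K_p = (1 + sin φ)/(1 − sin φ) = tan²(45° + 25.4°/2) = 2.502.

2.50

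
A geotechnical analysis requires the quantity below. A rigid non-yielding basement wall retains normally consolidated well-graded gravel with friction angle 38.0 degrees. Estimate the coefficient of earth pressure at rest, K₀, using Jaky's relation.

0.384

K₀ = 1 − sin φ' = 1 − sin 38.0° = 0.3843.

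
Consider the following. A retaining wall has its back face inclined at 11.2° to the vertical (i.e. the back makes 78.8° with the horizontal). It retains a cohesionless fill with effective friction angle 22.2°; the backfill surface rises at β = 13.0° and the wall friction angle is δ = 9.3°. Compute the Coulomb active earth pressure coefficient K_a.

0.634

K_a = sin²(α+φ) / [sin²α · sin(α−δ) · (1 + √{sin(φ+δ)sin(φ−β) / (sin(α−δ)sin(α+β))})²].
With α = 78.8°, φ = 22.2°, δ = 9.3°, β = 13.0°: K_a = 0.6338.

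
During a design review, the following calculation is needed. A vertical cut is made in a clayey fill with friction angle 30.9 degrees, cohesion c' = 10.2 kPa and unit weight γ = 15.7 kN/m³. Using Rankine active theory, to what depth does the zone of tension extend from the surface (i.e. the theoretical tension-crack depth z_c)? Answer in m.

2.29 m

K_a = tan²(45° − 30.9°/2) = 0.3214; √K_a = 0.5669.
The active pressure is zero where K_a γ z = 2c√K_a, so z_c = 2c/(γ√K_a) = 2×10.2/(15.7×0.5669) = 2.292 m.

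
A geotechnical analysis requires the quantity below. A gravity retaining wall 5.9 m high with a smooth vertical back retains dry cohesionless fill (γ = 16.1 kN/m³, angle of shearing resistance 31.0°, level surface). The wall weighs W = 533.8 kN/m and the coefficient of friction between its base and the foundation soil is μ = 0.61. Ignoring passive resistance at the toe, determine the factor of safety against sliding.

3.63

K_a = tan²(45° − 31.0°/2) = 0.3201.
P_a = ½K_aγH² = 0.5×0.3201×16.1×5.9² = 89.70 kN/m, acting at H/3 = 1.967 m above the base.
FS_sliding = μW / P_a = 0.61×533.8 / 89.70 = 3.630.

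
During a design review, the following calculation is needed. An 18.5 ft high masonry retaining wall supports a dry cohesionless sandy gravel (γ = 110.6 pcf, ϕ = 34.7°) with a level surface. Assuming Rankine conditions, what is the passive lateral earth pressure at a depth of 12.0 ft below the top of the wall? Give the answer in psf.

4840 psf

K_p = (1 + sin φ)/(1 − sin φ) = 3.643.
σ_h = K_p γ z = 3.643 × 110.6 × 12.0 = 4835 psf.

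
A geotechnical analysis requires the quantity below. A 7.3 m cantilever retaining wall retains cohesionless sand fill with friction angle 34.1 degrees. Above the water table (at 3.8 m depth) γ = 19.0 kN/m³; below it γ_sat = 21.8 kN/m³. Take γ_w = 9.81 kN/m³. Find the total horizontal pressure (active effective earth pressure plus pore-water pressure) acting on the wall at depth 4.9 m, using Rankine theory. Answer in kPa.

34.8 kPa

K_a = (1 − sin φ)/(1 + sin φ) = 0.2815.
γ' = 21.8 − 9.81 = 11.99 kN/m³.
Effective vertical stress at 4.9 m: σ'_v = 19.0×3.8 + 11.99×1.10 = 85.39 kPa.
σ'_h = K_a σ'_v = 0.2815 × 85.39 = 24.04 kPa; u = γ_w × 1.10 = 10.79 kPa.
Total σ_h = 24.04 + 10.79 = 34.83 kPa.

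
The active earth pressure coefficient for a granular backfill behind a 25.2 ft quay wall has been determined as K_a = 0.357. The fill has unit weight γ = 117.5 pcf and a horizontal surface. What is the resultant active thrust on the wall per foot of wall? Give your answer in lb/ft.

13300 lb/ft

P = ½ K_a γ H² = 0.5 × 0.357 × 117.5 × 25.2² = 13320 lb/ft.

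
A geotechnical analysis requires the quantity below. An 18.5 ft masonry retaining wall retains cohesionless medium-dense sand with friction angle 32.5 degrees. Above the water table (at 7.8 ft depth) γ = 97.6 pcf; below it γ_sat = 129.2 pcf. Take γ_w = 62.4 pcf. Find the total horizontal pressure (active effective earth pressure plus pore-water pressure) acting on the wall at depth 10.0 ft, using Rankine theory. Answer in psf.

K_a = (1 − sin φ)/(1 + sin φ) = 0.3010.
γ' = 129.2 − 62.4 = 66.80 pcf.
Effective vertical stress at 10.0 ft: σ'_v = 97.6×7.8 + 66.80×2.20 = 908.2 psf.
σ'_h = K_a σ'_v = 0.3010 × 908.2 = 273.4 psf; u = γ_w × 2.20 = 137.3 psf.
Total σ_h = 273.4 + 137.3 = 410.6 psf.

411 psf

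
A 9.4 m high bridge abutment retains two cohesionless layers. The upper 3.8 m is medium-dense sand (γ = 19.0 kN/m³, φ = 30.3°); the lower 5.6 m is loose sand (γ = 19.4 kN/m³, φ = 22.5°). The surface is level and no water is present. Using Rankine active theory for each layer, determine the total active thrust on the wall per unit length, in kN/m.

362 kN/m

K_a1 = tan²(45°−30.3°/2) = 0.3293; K_a2 = tan²(45°−22.5°/2) = 0.4465.
Layer 1: σ at base = K_a1 γ₁ h₁ = 23.78 kPa; P₁ = ½×23.78×3.8 = 45.18.
Layer 2: σ_v at top = γ₁h₁ = 72.20; σ_h top = K_a2×72.20 = 32.23; σ_h base = K_a2×(72.20+19.4×5.6) = 80.74.
P₂ = ½(32.23+80.74)×5.6 = 316.3. Total P_a = 45.18+316.3 = 361.5 kN/m.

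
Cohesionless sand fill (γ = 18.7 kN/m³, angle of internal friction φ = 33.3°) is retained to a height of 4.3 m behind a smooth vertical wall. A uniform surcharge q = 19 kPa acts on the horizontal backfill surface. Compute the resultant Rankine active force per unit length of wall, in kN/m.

74.1 kN/m

K_a = tan²(45° − φ/2) = 0.2911.
Soil triangle: ½ K_a γ H² = 0.5×0.2911×18.7×4.3² = 50.33 kN/m.
Surcharge rectangle: K_a q H = 0.2911×19×4.3 = 23.79 kN/m.
Total = 50.33 + 23.79 = 74.12 kN/m.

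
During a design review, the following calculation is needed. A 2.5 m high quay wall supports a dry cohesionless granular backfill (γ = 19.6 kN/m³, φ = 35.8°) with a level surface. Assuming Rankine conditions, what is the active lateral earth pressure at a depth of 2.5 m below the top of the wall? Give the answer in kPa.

12.8 kPa

K_a = (1 − sin φ)/(1 + sin φ) = 0.2619.
σ_h = K_a γ z = 0.2619 × 19.6 × 2.5 = 12.83 kPa.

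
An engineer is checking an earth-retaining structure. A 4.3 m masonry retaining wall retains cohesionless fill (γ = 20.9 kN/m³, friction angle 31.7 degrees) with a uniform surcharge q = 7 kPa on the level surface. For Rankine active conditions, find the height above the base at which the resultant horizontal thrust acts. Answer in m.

1.53 m

K_a = 0.3111.
Triangular part P₁ = ½K_aγH² = 60.11 at H/3 = 1.433 m; rectangular part P₂ = K_a q H = 9.363 at H/2 = 2.150 m.
ȳ = (P₁·1.433 + P₂·2.150)/(P₁+P₂) = 1.530 m.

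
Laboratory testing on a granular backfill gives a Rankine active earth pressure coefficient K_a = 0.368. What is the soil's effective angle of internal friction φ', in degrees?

27.5°

K_a = tan²(45° − φ/2) ⇒ 45° − φ/2 = arctan(√0.368) = 31.24°.
φ = 2(45° − 31.24°) = 27.52°.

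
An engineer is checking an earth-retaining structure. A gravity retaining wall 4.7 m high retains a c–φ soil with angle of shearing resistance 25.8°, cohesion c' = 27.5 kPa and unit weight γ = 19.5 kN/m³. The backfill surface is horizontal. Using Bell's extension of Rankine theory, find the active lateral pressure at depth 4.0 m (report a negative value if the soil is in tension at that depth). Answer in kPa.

-3.81 kPa

K_a = (1 − sin φ)/(1 + sin φ) = 0.3935.
σ_a = K_a γ z − 2c√K_a = 0.3935×19.5×4.0 − 2×27.5×0.6273 = -3.808 kPa.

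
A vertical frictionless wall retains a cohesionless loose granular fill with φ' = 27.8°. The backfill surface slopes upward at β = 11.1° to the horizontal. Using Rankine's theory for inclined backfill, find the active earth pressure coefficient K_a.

0.388

K_a = cos β · (cos β − √(cos²β − cos²φ)) / (cos β + √(cos²β − cos²φ)).
cos β = 0.9813, cos φ = 0.8846, √(cos²β − cos²φ) = 0.4248.
K_a = 0.9813 × (0.9813 − 0.4248)/(0.9813 + 0.4248) = 0.3884.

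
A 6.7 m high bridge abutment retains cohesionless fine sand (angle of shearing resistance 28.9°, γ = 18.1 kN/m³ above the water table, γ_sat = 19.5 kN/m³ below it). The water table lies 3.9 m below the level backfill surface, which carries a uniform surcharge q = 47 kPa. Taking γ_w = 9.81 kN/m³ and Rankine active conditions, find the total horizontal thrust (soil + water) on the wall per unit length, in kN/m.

K_a = tan²(45° − φ/2) = 0.3484.
γ' = 19.5 − 9.81 = 9.690 kN/m³. h₂ = H − d_w = 2.8 m.
σ'_h: at surface K_a·q = 16.37; at WT K_a(q+γd_w) = 40.96; at base K_a(q+γd_w+γ'h₂) = 50.42 kPa.
P₁ = ½(16.37+40.96)×3.9 = 111.8; P₂ = ½(40.96+50.42)×2.8 = 127.9; P_w = ½γ_w h₂² = 38.46.
Total = 111.8+127.9+38.46 = 278.2 kN/m.

278 kN/m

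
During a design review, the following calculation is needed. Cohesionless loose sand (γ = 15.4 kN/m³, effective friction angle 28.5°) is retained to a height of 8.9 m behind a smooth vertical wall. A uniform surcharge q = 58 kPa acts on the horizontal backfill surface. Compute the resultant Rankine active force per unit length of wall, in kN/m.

399 kN/m

K_a = tan²(45° − φ/2) = 0.3540.
Soil triangle: ½ K_a γ H² = 0.5×0.3540×15.4×8.9² = 215.9 kN/m.
Surcharge rectangle: K_a q H = 0.3540×58×8.9 = 182.7 kN/m.
Total = 215.9 + 182.7 = 398.6 kN/m.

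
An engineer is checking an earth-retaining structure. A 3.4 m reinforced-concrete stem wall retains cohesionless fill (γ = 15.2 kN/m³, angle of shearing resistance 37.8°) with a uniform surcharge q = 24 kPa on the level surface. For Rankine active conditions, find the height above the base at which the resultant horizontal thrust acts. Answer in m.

K_a = 0.2400.
Triangular part P₁ = ½K_aγH² = 21.09 at H/3 = 1.133 m; rectangular part P₂ = K_a q H = 19.58 at H/2 = 1.700 m.
ȳ = (P₁·1.133 + P₂·1.700)/(P₁+P₂) = 1.406 m.

1.41 m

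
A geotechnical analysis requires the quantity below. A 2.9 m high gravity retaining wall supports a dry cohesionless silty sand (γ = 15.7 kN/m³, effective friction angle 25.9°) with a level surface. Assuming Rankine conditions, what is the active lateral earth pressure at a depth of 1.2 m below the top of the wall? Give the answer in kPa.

7.38 kPa

K_a = (1 − sin φ)/(1 + sin φ) = 0.3920.
σ_h = K_a γ z = 0.3920 × 15.7 × 1.2 = 7.385 kPa.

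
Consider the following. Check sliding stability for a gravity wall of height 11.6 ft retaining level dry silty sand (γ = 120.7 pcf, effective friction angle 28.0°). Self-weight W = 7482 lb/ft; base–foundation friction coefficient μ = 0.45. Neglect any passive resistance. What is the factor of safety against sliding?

1.15

K_a = tan²(45° − 28.0°/2) = 0.3610.
P_a = ½K_aγH² = 0.5×0.3610×120.7×11.6² = 2932 lb/ft, acting at H/3 = 3.867 ft above the base.
FS_sliding = μW / P_a = 0.45×7482 / 2932 = 1.148.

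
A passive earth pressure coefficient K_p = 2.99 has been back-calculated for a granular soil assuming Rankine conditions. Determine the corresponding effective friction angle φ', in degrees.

29.9°

K_p = (1+sin φ)/(1−sin φ) ⇒ sin φ = (K_p − 1)/(K_p + 1) = 0.4987.
φ = arcsin(0.4987) = 29.92°.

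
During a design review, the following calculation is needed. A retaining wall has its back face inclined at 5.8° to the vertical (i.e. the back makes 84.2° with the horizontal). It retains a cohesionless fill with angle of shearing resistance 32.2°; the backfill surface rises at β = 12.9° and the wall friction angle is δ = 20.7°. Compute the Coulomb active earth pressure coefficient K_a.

K_a = sin²(α+φ) / [sin²α · sin(α−δ) · (1 + √{sin(φ+δ)sin(φ−β) / (sin(α−δ)sin(α+β))})²].
With α = 84.2°, φ = 32.2°, δ = 20.7°, β = 12.9°: K_a = 0.3795.

0.380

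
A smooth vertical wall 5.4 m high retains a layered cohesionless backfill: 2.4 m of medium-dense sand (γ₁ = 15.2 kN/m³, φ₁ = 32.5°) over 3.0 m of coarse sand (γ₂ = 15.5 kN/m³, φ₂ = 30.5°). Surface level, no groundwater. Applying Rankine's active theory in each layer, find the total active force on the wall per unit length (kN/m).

71.7 kN/m

K_a1 = tan²(45°−32.5°/2) = 0.3010; K_a2 = tan²(45°−30.5°/2) = 0.3267.
Layer 1: σ at base = K_a1 γ₁ h₁ = 10.98 kPa; P₁ = ½×10.98×2.4 = 13.18.
Layer 2: σ_v at top = γ₁h₁ = 36.48; σ_h top = K_a2×36.48 = 11.92; σ_h base = K_a2×(36.48+15.5×3.0) = 27.11.
P₂ = ½(11.92+27.11)×3.0 = 58.54. Total P_a = 13.18+58.54 = 71.71 kN/m.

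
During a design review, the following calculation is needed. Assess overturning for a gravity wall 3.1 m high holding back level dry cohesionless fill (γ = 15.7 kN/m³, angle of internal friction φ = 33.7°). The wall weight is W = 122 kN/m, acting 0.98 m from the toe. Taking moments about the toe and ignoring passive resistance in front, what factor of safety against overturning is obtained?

K_a = tan²(45° − 33.7°/2) = 0.2863.
P_a = ½K_aγH² = 0.5×0.2863×15.7×3.1² = 21.60 kN/m, acting at H/3 = 1.033 m above the base.
Overturning moment M_o = P_a × H/3 = 21.60 × 1.033 = 22.32.
Resisting moment M_r = W × 0.98 = 122 × 0.98 = 119.6.
FS_overturning = M_r/M_o = 119.6/22.32 = 5.357.

5.36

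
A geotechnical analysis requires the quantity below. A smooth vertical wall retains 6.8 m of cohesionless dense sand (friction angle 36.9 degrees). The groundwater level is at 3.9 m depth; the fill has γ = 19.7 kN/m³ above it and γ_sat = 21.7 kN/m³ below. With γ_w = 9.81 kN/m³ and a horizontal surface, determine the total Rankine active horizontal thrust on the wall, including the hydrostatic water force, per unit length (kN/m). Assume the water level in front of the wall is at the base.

147 kN/m

K_a = tan²(45° − φ/2) = 0.2497.
γ' = 21.7 − 9.81 = 11.89 kN/m³. Depth below WT = 2.9 m.
σ'_h at WT = K_a γ d_w = 19.18 kPa; at base = 19.18 + K_a γ' × 2.9 = 27.79 kPa.
P₁ (0–3.9 m) = ½×19.18×3.9 = 37.41. P₂ (3.9–6.8 m) = ½(19.18+27.79)×2.9 = 68.11.
P_w = ½ γ_w h₂² = 0.5×9.81×2.9² = 41.25. Total = 37.41+68.11+41.25 = 146.8 kN/m.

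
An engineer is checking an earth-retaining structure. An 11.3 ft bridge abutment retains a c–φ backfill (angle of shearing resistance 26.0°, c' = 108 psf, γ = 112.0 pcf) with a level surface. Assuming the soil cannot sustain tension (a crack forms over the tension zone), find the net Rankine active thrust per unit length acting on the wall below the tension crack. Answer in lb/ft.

1480 lb/ft

K_a = 0.3905; √K_a = 0.6249.
Tension-crack depth z_c = 2c/(γ√K_a) = 2×108/(112.0×0.6249) = 3.086 ft.
σ_a at base = K_a γ H − 2c√K_a = 0.3905×112.0×11.3 − 2×108×0.6249 = 359.2 psf.
P_a = ½ × 359.2 × (H − z_c) = 0.5×359.2×8.214 = 1475 lb/ft.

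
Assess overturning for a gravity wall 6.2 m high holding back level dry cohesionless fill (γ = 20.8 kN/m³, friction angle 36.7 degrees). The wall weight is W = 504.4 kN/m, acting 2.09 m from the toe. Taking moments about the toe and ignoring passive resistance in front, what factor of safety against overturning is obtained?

K_a = tan²(45° − 36.7°/2) = 0.2519.
P_a = ½K_aγH² = 0.5×0.2519×20.8×6.2² = 100.7 kN/m, acting at H/3 = 2.067 m above the base.
Overturning moment M_o = P_a × H/3 = 100.7 × 2.067 = 208.1.
Resisting moment M_r = W × 2.09 = 504.4 × 2.09 = 1054.
FS_overturning = M_r/M_o = 1054/208.1 = 5.066.

5.07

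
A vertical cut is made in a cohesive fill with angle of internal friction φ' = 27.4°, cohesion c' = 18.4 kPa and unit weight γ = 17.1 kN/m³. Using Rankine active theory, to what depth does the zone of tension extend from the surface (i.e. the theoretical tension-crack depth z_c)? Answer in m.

K_a = tan²(45° − 27.4°/2) = 0.3697; √K_a = 0.6080.
The active pressure is zero where K_a γ z = 2c√K_a, so z_c = 2c/(γ√K_a) = 2×18.4/(17.1×0.6080) = 3.539 m.

3.54 m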